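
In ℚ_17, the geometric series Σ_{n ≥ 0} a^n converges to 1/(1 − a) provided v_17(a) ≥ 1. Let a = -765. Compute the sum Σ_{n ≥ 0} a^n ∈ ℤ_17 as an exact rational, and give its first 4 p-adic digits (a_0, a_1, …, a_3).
Σ a^n = 1/(1 − a) = 1/766;  first 4 digits = (1, 6, 16, 11)

v_17(a) = 1 ≥ 1, so the series converges in ℤ_17 to 1/(1 − a) = 1/(1 − (-765)) = 1/766. Expand this rational in ℤ_17: compute digits iteratively via d_i = x_i mod 17, x_{i+1} = (x_i − d_i)/17. The first 4 digits are (1, 6, 16, 11).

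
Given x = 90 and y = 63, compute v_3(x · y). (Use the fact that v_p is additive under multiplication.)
v_3(5670) = 4

v_p(x) = 2 (factor: 90 = 3^2 · 10); v_p(y) = 2 (factor: 63 = 3^2 · 7). Additivity: v_p(xy) = v_p(x) + v_p(y) = 2 + 2 = 4. (Direct check: xy = 5670 = 3^4 · (70).)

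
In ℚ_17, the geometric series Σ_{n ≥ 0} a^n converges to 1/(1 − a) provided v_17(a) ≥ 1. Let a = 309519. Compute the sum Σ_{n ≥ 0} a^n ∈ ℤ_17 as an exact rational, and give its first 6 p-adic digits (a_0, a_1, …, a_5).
Σ a^n = 1/(1 − a) = -1/309518;  first 6 digits = (1, 0, 0, 12, 3, 0)

v_17(a) = 3 ≥ 1, so the series converges in ℤ_17 to 1/(1 − a) = 1/(1 − 309519) = -1/309518. Expand this rational in ℤ_17: compute digits iteratively via d_i = x_i mod 17, x_{i+1} = (x_i − d_i)/17. The first 6 digits are (1, 0, 0, 12, 3, 0).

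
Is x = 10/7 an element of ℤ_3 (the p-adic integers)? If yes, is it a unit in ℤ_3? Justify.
x ∈ ℤ_3^× (unit); v_3(x) = 0

ℤ_3 = {x ∈ ℚ_3 : v_3(x) ≥ 0} and ℤ_3^× = {x ∈ ℤ_3 : v_3(x) = 0}. Here v_3(10/7) = v_3(num) − v_3(den) = 0; compare against these criteria.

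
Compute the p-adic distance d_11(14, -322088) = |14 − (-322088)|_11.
d_11(14, -322088) = 1/161051

Step 1 — x − y = 14 − (-322088) = 322102. Step 2 — v_11(322102) = 5 (factor: 322102 = (11^5 · 2); the sign does not affect v_p). Step 3 — |x − y|_11 = 11^{-5} = 1/161051.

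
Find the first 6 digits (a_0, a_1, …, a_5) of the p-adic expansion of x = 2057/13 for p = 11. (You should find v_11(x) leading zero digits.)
(a_0, …, a_5) = (0, 0, 3, 10, 5, 2)

v_11(2057/13) = 2, so a_0 = ... = a_1 = 0. Factor out: x = 11^2 · u with u = 17/13 a unit in ℤ_11. Expand u iteratively via a_{v+i} = u_i mod 11, u_{i+1} = (u_i − a_{v+i})/11:
  u_0 = 17/13;  a_2 = 3;  u_1 = (u_0 − 3)/11 = -2/13
  u_1 = -2/13;  a_3 = 10;  u_2 = (u_1 − 10)/11 = -12/13
  u_2 = -12/13;  a_4 = 5;  u_3 = (u_2 − 5)/11 = -7/13
  u_3 = -7/13;  a_5 = 2;  u_4 = (u_3 − 2)/11 = -3/13
Digits: (0, 0, 3, 10, 5, 2).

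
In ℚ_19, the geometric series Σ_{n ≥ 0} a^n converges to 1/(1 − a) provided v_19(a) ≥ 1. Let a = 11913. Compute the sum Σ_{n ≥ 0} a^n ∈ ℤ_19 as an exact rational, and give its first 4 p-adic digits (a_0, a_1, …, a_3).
Σ a^n = 1/(1 − a) = -1/11912;  first 4 digits = (1, 0, 14, 1)

v_19(a) = 2 ≥ 1, so the series converges in ℤ_19 to 1/(1 − a) = 1/(1 − 11913) = -1/11912. Expand this rational in ℤ_19: compute digits iteratively via d_i = x_i mod 19, x_{i+1} = (x_i − d_i)/19. The first 4 digits are (1, 0, 14, 1).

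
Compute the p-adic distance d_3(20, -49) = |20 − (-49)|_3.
d_3(20, -49) = 1/3

Step 1 — x − y = 20 − (-49) = 69. Step 2 — v_3(69) = 1 (factor: 69 = (3^1 · 23); the sign does not affect v_p). Step 3 — |x − y|_3 = 3^{-1} = 1/3.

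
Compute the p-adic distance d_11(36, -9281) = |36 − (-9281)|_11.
d_11(36, -9281) = 1/1331

Step 1 — x − y = 36 − (-9281) = 9317. Step 2 — v_11(9317) = 3 (factor: 9317 = (11^3 · 7); the sign does not affect v_p). Step 3 — |x − y|_11 = 11^{-3} = 1/1331.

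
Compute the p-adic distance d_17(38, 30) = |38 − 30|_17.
d_17(38, 30) = 1

Step 1 — x − y = 38 − 30 = 8. Step 2 — v_17(8) = 0 (factor: 8 = (17^0 · 8); the sign does not affect v_p). Step 3 — |x − y|_17 = 17^{0} = 1.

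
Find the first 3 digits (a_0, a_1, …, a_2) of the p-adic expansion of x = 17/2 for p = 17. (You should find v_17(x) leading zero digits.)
(a_0, …, a_2) = (0, 9, 8)

v_17(17/2) = 1, so a_0 = ... = a_0 = 0. Factor out: x = 17^1 · u with u = 1/2 a unit in ℤ_17. Expand u iteratively via a_{v+i} = u_i mod 17, u_{i+1} = (u_i − a_{v+i})/17:
  u_0 = 1/2;  a_1 = 9;  u_1 = (u_0 − 9)/17 = -1/2
  u_1 = -1/2;  a_2 = 8;  u_2 = (u_1 − 8)/17 = -1/2
Digits: (0, 9, 8).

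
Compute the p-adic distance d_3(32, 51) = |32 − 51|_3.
d_3(32, 51) = 1

Step 1 — x − y = 32 − 51 = -19. Step 2 — v_3(-19) = 0 (factor: -19 = −(3^0 · 19); the sign does not affect v_p). Step 3 — |x − y|_3 = 3^{0} = 1.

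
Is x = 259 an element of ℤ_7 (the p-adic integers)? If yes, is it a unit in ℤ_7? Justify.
x ∈ ℤ_7 but not a unit; v_7(x) = 1 > 0

ℤ_7 = {x ∈ ℚ_7 : v_7(x) ≥ 0} and ℤ_7^× = {x ∈ ℤ_7 : v_7(x) = 0}. Here v_7(259) = v_7(num) − v_7(den) = 1; compare against these criteria.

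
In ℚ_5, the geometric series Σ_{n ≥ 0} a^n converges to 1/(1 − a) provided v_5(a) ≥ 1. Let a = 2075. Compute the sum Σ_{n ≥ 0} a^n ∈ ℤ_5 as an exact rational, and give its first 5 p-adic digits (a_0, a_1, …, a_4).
Σ a^n = 1/(1 − a) = -1/2074;  first 5 digits = (1, 0, 3, 1, 2)

v_5(a) = 2 ≥ 1, so the series converges in ℤ_5 to 1/(1 − a) = 1/(1 − 2075) = -1/2074. Expand this rational in ℤ_5: compute digits iteratively via d_i = x_i mod 5, x_{i+1} = (x_i − d_i)/5. The first 5 digits are (1, 0, 3, 1, 2).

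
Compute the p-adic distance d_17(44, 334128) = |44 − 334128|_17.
d_17(44, 334128) = 1/83521

Step 1 — x − y = 44 − 334128 = -334084. Step 2 — v_17(-334084) = 4 (factor: -334084 = −(17^4 · 4); the sign does not affect v_p). Step 3 — |x − y|_17 = 17^{-4} = 1/83521.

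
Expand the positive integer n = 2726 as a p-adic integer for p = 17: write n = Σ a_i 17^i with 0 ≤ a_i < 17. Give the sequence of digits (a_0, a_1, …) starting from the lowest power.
(a_0, a_1, …) = (6, 7, 9)

Repeated division by 17 gives the digits low-to-high: 2726 = 6 + 7·17^1 + 9·17^2. Digit sequence: (6, 7, 9).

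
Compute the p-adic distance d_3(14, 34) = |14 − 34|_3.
d_3(14, 34) = 1

Step 1 — x − y = 14 − 34 = -20. Step 2 — v_3(-20) = 0 (factor: -20 = −(3^0 · 20); the sign does not affect v_p). Step 3 — |x − y|_3 = 3^{0} = 1.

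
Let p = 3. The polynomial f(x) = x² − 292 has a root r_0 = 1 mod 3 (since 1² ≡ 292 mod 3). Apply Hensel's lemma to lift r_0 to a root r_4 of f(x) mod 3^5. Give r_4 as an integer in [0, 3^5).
r_4 = 7 (mod 243)

Hensel's recurrence: r_{i+1} = r_i − f(r_i)·(f′(r_i))^{-1} mod 3^{i+2}, with f′(x) = 2x. Iterate:
  r_0 = 1 (mod 3)
  r_1 = 7 (mod 9)
  r_2 = 7 (mod 27)
  r_3 = 7 (mod 81)
  r_4 = 7 (mod 243)
Final: r_4 = 7, and one checks f(r_4) ≡ 0 mod 3^5.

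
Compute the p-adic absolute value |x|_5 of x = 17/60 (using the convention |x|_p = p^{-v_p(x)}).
|17/60|_5 = 5

Step 1 — compute v_5(x) by factoring powers of 5 out of the numerator and denominator: v_5(17/60) = -1. Step 2 — apply |x|_p = p^{-v_p(x)} = 5^{1} = 5.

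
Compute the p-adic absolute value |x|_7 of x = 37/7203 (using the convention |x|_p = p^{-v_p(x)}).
|37/7203|_7 = 2401

Step 1 — compute v_7(x) by factoring powers of 7 out of the numerator and denominator: v_7(37/7203) = -4. Step 2 — apply |x|_p = p^{-v_p(x)} = 7^{4} = 2401.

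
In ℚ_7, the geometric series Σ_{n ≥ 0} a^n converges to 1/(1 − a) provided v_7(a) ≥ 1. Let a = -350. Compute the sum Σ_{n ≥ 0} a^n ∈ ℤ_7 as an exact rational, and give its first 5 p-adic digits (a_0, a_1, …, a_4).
Σ a^n = 1/(1 − a) = 1/351;  first 5 digits = (1, 6, 0, 5, 2)

v_7(a) = 1 ≥ 1, so the series converges in ℤ_7 to 1/(1 − a) = 1/(1 − (-350)) = 1/351. Expand this rational in ℤ_7: compute digits iteratively via d_i = x_i mod 7, x_{i+1} = (x_i − d_i)/7. The first 5 digits are (1, 6, 0, 5, 2).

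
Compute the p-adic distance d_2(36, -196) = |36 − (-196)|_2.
d_2(36, -196) = 1/8

Step 1 — x − y = 36 − (-196) = 232. Step 2 — v_2(232) = 3 (factor: 232 = (2^3 · 29); the sign does not affect v_p). Step 3 — |x − y|_2 = 2^{-3} = 1/8.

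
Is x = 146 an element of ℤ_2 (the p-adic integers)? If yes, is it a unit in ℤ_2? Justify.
x ∈ ℤ_2 but not a unit; v_2(x) = 1 > 0

ℤ_2 = {x ∈ ℚ_2 : v_2(x) ≥ 0} and ℤ_2^× = {x ∈ ℤ_2 : v_2(x) = 0}. Here v_2(146) = v_2(num) − v_2(den) = 1; compare against these criteria.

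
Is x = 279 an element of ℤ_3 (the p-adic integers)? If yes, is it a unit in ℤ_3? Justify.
x ∈ ℤ_3 but not a unit; v_3(x) = 2 > 0

ℤ_3 = {x ∈ ℚ_3 : v_3(x) ≥ 0} and ℤ_3^× = {x ∈ ℤ_3 : v_3(x) = 0}. Here v_3(279) = v_3(num) − v_3(den) = 2; compare against these criteria.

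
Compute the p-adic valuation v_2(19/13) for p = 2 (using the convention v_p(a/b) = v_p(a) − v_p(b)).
v_2(19/13) = 0

Factor powers of 2 from the numerator and denominator of the reduced fraction: 19 = 2^0 · 19 and 13 = 2^0 · 13. Apply v_p(a/b) = v_p(a) − v_p(b): v_2(19/13) = 0 − 0 = 0.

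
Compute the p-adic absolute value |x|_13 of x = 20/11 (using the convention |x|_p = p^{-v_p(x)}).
|20/11|_13 = 1

Step 1 — compute v_13(x) by factoring powers of 13 out of the numerator and denominator: v_13(20/11) = 0. Step 2 — apply |x|_p = p^{-v_p(x)} = 13^{0} = 1.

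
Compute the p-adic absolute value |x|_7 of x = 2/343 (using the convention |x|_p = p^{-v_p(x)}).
|2/343|_7 = 343

Step 1 — compute v_7(x) by factoring powers of 7 out of the numerator and denominator: v_7(2/343) = -3. Step 2 — apply |x|_p = p^{-v_p(x)} = 7^{3} = 343.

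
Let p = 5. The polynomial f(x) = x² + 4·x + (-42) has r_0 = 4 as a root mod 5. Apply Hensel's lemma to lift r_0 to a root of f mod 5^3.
r_2 = 34 (mod 125)

Hensel: r_{i+1} = r_i − f(r_i)·(f′(r_i))^{-1} mod 5^{i+2}, f′(x) = 2x + 4. Iterate:
  r_0 = 4 (mod 5)
  r_1 = 9 (mod 25)
  r_2 = 34 (mod 125)
Final: r = 34 satisfies f(r) ≡ 0 mod 5^3.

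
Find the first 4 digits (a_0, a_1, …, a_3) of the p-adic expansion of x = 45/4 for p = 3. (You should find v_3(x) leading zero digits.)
(a_0, …, a_3) = (0, 0, 2, 2)

v_3(45/4) = 2, so a_0 = ... = a_1 = 0. Factor out: x = 3^2 · u with u = 5/4 a unit in ℤ_3. Expand u iteratively via a_{v+i} = u_i mod 3, u_{i+1} = (u_i − a_{v+i})/3:
  u_0 = 5/4;  a_2 = 2;  u_1 = (u_0 − 2)/3 = -1/4
  u_1 = -1/4;  a_3 = 2;  u_2 = (u_1 − 2)/3 = -3/4
Digits: (0, 0, 2, 2).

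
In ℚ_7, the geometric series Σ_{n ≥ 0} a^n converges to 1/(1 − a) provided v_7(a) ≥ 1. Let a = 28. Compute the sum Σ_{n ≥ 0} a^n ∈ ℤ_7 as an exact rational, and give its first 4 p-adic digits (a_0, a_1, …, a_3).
Σ a^n = 1/(1 − a) = -1/27;  first 4 digits = (1, 4, 2, 3)

v_7(a) = 1 ≥ 1, so the series converges in ℤ_7 to 1/(1 − a) = 1/(1 − 28) = -1/27. Expand this rational in ℤ_7: compute digits iteratively via d_i = x_i mod 7, x_{i+1} = (x_i − d_i)/7. The first 4 digits are (1, 4, 2, 3).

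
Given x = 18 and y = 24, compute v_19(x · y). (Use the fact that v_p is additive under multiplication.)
v_19(432) = 0

v_p(x) = 0 (factor: 18 = 19^0 · 18); v_p(y) = 0 (factor: 24 = 19^0 · 24). Additivity: v_p(xy) = v_p(x) + v_p(y) = 0 + 0 = 0. (Direct check: xy = 432 = 19^0 · (432).)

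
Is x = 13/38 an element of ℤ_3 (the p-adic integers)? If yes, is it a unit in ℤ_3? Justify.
x ∈ ℤ_3^× (unit); v_3(x) = 0

ℤ_3 = {x ∈ ℚ_3 : v_3(x) ≥ 0} and ℤ_3^× = {x ∈ ℤ_3 : v_3(x) = 0}. Here v_3(13/38) = v_3(num) − v_3(den) = 0; compare against these criteria.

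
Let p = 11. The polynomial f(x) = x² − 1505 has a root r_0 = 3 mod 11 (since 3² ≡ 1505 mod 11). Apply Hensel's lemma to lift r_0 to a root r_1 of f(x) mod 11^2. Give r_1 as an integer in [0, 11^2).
r_1 = 91 (mod 121)

Hensel's recurrence: r_{i+1} = r_i − f(r_i)·(f′(r_i))^{-1} mod 11^{i+2}, with f′(x) = 2x. Iterate:
  r_0 = 3 (mod 11)
  r_1 = 91 (mod 121)
Final: r_1 = 91, and one checks f(r_1) ≡ 0 mod 11^2.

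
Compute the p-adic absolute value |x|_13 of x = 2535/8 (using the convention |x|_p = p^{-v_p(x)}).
|2535/8|_13 = 1/169

Step 1 — compute v_13(x) by factoring powers of 13 out of the numerator and denominator: v_13(2535/8) = 2. Step 2 — apply |x|_p = p^{-v_p(x)} = 13^{-2} = 1/169.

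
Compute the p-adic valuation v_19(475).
v_19(475) = 1

v_19(n) is the largest exponent k such that 19^k divides n. Factor out: 475 = 19^1 · 25. (Sign doesn't affect v_p.) So v_19(475) = 1.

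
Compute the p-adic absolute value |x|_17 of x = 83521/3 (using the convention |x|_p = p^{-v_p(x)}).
|83521/3|_17 = 1/83521

Step 1 — compute v_17(x) by factoring powers of 17 out of the numerator and denominator: v_17(83521/3) = 4. Step 2 — apply |x|_p = p^{-v_p(x)} = 17^{-4} = 1/83521.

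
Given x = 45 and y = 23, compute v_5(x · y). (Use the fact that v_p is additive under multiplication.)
v_5(1035) = 1

v_p(x) = 1 (factor: 45 = 5^1 · 9); v_p(y) = 0 (factor: 23 = 5^0 · 23). Additivity: v_p(xy) = v_p(x) + v_p(y) = 1 + 0 = 1. (Direct check: xy = 1035 = 5^1 · (207).)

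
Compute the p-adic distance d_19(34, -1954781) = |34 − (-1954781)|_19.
d_19(34, -1954781) = 1/130321

Step 1 — x − y = 34 − (-1954781) = 1954815. Step 2 — v_19(1954815) = 4 (factor: 1954815 = (19^4 · 15); the sign does not affect v_p). Step 3 — |x − y|_19 = 19^{-4} = 1/130321.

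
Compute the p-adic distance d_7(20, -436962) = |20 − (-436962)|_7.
d_7(20, -436962) = 1/16807

Step 1 — x − y = 20 − (-436962) = 436982. Step 2 — v_7(436982) = 5 (factor: 436982 = (7^5 · 26); the sign does not affect v_p). Step 3 — |x − y|_7 = 7^{-5} = 1/16807.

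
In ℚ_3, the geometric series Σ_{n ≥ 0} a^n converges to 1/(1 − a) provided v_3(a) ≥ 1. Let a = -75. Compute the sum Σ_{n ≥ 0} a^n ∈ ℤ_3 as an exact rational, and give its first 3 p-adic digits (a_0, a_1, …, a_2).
Σ a^n = 1/(1 − a) = 1/76;  first 3 digits = (1, 2, 1)

v_3(a) = 1 ≥ 1, so the series converges in ℤ_3 to 1/(1 − a) = 1/(1 − (-75)) = 1/76. Expand this rational in ℤ_3: compute digits iteratively via d_i = x_i mod 3, x_{i+1} = (x_i − d_i)/3. The first 3 digits are (1, 2, 1).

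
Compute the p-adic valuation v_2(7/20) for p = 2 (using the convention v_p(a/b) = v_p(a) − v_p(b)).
v_2(7/20) = -2

Factor powers of 2 from the numerator and denominator of the reduced fraction: 7 = 2^0 · 7 and 20 = 2^2 · 5. Apply v_p(a/b) = v_p(a) − v_p(b): v_2(7/20) = 0 − 2 = -2.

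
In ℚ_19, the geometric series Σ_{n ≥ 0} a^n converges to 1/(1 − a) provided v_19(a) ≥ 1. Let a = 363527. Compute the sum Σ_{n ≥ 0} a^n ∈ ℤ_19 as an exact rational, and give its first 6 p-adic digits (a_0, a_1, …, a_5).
Σ a^n = 1/(1 − a) = -1/363526;  first 6 digits = (1, 0, 0, 15, 2, 0)

v_19(a) = 3 ≥ 1, so the series converges in ℤ_19 to 1/(1 − a) = 1/(1 − 363527) = -1/363526. Expand this rational in ℤ_19: compute digits iteratively via d_i = x_i mod 19, x_{i+1} = (x_i − d_i)/19. The first 6 digits are (1, 0, 0, 15, 2, 0).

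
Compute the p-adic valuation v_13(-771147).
v_13(-771147) = 4

v_13(n) is the largest exponent k such that 13^k divides n. Factor out: -771147 = -13^4 · 27. (Sign doesn't affect v_p.) So v_13(-771147) = 4.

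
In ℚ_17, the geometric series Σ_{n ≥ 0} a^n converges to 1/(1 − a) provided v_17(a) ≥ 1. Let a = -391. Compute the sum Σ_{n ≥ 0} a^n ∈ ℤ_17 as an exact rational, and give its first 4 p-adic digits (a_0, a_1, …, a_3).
Σ a^n = 1/(1 − a) = 1/392;  first 4 digits = (1, 11, 0, 2)

v_17(a) = 1 ≥ 1, so the series converges in ℤ_17 to 1/(1 − a) = 1/(1 − (-391)) = 1/392. Expand this rational in ℤ_17: compute digits iteratively via d_i = x_i mod 17, x_{i+1} = (x_i − d_i)/17. The first 4 digits are (1, 11, 0, 2).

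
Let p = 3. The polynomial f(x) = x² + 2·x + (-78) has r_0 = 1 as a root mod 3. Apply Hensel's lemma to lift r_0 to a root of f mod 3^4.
r_3 = 58 (mod 81)

Hensel: r_{i+1} = r_i − f(r_i)·(f′(r_i))^{-1} mod 3^{i+2}, f′(x) = 2x + 2. Iterate:
  r_0 = 1 (mod 3)
  r_1 = 4 (mod 9)
  r_2 = 4 (mod 27)
  r_3 = 58 (mod 81)
Final: r = 58 satisfies f(r) ≡ 0 mod 3^4.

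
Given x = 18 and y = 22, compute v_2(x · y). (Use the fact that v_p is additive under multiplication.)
v_2(396) = 2

v_p(x) = 1 (factor: 18 = 2^1 · 9); v_p(y) = 1 (factor: 22 = 2^1 · 11). Additivity: v_p(xy) = v_p(x) + v_p(y) = 1 + 1 = 2. (Direct check: xy = 396 = 2^2 · (99).)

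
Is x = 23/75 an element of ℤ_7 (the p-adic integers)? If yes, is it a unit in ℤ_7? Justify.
x ∈ ℤ_7^× (unit); v_7(x) = 0

ℤ_7 = {x ∈ ℚ_7 : v_7(x) ≥ 0} and ℤ_7^× = {x ∈ ℤ_7 : v_7(x) = 0}. Here v_7(23/75) = v_7(num) − v_7(den) = 0; compare against these criteria.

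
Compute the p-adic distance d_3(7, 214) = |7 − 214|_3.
d_3(7, 214) = 1/9

Step 1 — x − y = 7 − 214 = -207. Step 2 — v_3(-207) = 2 (factor: -207 = −(3^2 · 23); the sign does not affect v_p). Step 3 — |x − y|_3 = 3^{-2} = 1/9.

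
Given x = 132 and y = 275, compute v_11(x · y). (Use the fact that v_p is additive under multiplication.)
v_11(36300) = 2

v_p(x) = 1 (factor: 132 = 11^1 · 12); v_p(y) = 1 (factor: 275 = 11^1 · 25). Additivity: v_p(xy) = v_p(x) + v_p(y) = 1 + 1 = 2. (Direct check: xy = 36300 = 11^2 · (300).)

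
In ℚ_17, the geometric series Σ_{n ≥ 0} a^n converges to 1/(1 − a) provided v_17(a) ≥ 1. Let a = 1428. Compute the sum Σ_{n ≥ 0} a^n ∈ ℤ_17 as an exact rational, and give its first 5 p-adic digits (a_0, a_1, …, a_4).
Σ a^n = 1/(1 − a) = -1/1427;  first 5 digits = (1, 16, 5, 6, 6)

v_17(a) = 1 ≥ 1, so the series converges in ℤ_17 to 1/(1 − a) = 1/(1 − 1428) = -1/1427. Expand this rational in ℤ_17: compute digits iteratively via d_i = x_i mod 17, x_{i+1} = (x_i − d_i)/17. The first 5 digits are (1, 16, 5, 6, 6).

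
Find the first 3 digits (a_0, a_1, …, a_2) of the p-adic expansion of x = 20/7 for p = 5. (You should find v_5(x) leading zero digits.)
(a_0, …, a_2) = (0, 2, 4)

v_5(20/7) = 1, so a_0 = ... = a_0 = 0. Factor out: x = 5^1 · u with u = 4/7 a unit in ℤ_5. Expand u iteratively via a_{v+i} = u_i mod 5, u_{i+1} = (u_i − a_{v+i})/5:
  u_0 = 4/7;  a_1 = 2;  u_1 = (u_0 − 2)/5 = -2/7
  u_1 = -2/7;  a_2 = 4;  u_2 = (u_1 − 4)/5 = -6/7
Digits: (0, 2, 4).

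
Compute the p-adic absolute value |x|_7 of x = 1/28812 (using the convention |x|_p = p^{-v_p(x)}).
|1/28812|_7 = 2401

Step 1 — compute v_7(x) by factoring powers of 7 out of the numerator and denominator: v_7(1/28812) = -4. Step 2 — apply |x|_p = p^{-v_p(x)} = 7^{4} = 2401.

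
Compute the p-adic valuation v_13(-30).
v_13(-30) = 0

v_13(n) is the largest exponent k such that 13^k divides n. Factor out: -30 = -13^0 · 30. (Sign doesn't affect v_p.) So v_13(-30) = 0.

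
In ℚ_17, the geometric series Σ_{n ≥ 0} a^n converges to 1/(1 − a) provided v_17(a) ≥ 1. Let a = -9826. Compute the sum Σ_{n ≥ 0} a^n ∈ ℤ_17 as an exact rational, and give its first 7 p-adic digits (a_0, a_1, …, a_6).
Σ a^n = 1/(1 − a) = 1/9827;  first 7 digits = (1, 0, 0, 15, 16, 16, 3)

v_17(a) = 3 ≥ 1, so the series converges in ℤ_17 to 1/(1 − a) = 1/(1 − (-9826)) = 1/9827. Expand this rational in ℤ_17: compute digits iteratively via d_i = x_i mod 17, x_{i+1} = (x_i − d_i)/17. The first 7 digits are (1, 0, 0, 15, 16, 16, 3).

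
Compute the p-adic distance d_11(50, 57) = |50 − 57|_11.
d_11(50, 57) = 1

Step 1 — x − y = 50 − 57 = -7. Step 2 — v_11(-7) = 0 (factor: -7 = −(11^0 · 7); the sign does not affect v_p). Step 3 — |x − y|_11 = 11^{0} = 1.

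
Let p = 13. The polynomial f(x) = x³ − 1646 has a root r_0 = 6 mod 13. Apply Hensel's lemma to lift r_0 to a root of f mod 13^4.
r_3 = 22587 (mod 28561)

Hensel: r_{i+1} = r_i − f(r_i)/f′(r_i) mod 13^{i+2}, where f′(x) = 3x². Iterate:
  r_0 = 6 (mod 13)
  r_1 = 110 (mod 169)
  r_2 = 617 (mod 2197)
  r_3 = 22587 (mod 28561)
Final: r = 22587 with f(r) ≡ 0 mod 13^4.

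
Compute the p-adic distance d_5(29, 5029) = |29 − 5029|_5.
d_5(29, 5029) = 1/625

Step 1 — x − y = 29 − 5029 = -5000. Step 2 — v_5(-5000) = 4 (factor: -5000 = −(5^4 · 8); the sign does not affect v_p). Step 3 — |x − y|_5 = 5^{-4} = 1/625.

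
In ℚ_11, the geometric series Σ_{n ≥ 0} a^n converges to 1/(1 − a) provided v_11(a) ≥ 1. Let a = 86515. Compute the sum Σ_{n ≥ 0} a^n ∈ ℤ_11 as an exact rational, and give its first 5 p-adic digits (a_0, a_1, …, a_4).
Σ a^n = 1/(1 − a) = -1/86514;  first 5 digits = (1, 0, 0, 10, 5)

v_11(a) = 3 ≥ 1, so the series converges in ℤ_11 to 1/(1 − a) = 1/(1 − 86515) = -1/86514. Expand this rational in ℤ_11: compute digits iteratively via d_i = x_i mod 11, x_{i+1} = (x_i − d_i)/11. The first 5 digits are (1, 0, 0, 10, 5).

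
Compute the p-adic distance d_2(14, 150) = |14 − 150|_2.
d_2(14, 150) = 1/8

Step 1 — x − y = 14 − 150 = -136. Step 2 — v_2(-136) = 3 (factor: -136 = −(2^3 · 17); the sign does not affect v_p). Step 3 — |x − y|_2 = 2^{-3} = 1/8.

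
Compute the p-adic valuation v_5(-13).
v_5(-13) = 0

v_5(n) is the largest exponent k such that 5^k divides n. Factor out: -13 = -5^0 · 13. (Sign doesn't affect v_p.) So v_5(-13) = 0.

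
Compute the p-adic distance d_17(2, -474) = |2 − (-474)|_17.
d_17(2, -474) = 1/17

Step 1 — x − y = 2 − (-474) = 476. Step 2 — v_17(476) = 1 (factor: 476 = (17^1 · 28); the sign does not affect v_p). Step 3 — |x − y|_17 = 17^{-1} = 1/17.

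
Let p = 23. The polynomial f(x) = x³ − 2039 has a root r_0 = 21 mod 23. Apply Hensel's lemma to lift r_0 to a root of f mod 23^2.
r_1 = 389 (mod 529)

Hensel: r_{i+1} = r_i − f(r_i)/f′(r_i) mod 23^{i+2}, where f′(x) = 3x². Iterate:
  r_0 = 21 (mod 23)
  r_1 = 389 (mod 529)
Final: r = 389 with f(r) ≡ 0 mod 23^2.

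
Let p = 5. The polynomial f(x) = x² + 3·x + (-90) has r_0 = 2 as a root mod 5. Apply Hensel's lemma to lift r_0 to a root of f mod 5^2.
r_1 = 17 (mod 25)

Hensel: r_{i+1} = r_i − f(r_i)·(f′(r_i))^{-1} mod 5^{i+2}, f′(x) = 2x + 3. Iterate:
  r_0 = 2 (mod 5)
  r_1 = 17 (mod 25)
Final: r = 17 satisfies f(r) ≡ 0 mod 5^2.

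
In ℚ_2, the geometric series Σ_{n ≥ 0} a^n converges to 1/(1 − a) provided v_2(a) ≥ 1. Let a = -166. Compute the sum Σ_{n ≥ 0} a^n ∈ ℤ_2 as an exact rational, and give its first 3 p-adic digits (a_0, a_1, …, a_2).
Σ a^n = 1/(1 − a) = 1/167;  first 3 digits = (1, 1, 1)

v_2(a) = 1 ≥ 1, so the series converges in ℤ_2 to 1/(1 − a) = 1/(1 − (-166)) = 1/167. Expand this rational in ℤ_2: compute digits iteratively via d_i = x_i mod 2, x_{i+1} = (x_i − d_i)/2. The first 3 digits are (1, 1, 1).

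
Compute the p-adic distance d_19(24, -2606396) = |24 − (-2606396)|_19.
d_19(24, -2606396) = 1/130321

Step 1 — x − y = 24 − (-2606396) = 2606420. Step 2 — v_19(2606420) = 4 (factor: 2606420 = (19^4 · 20); the sign does not affect v_p). Step 3 — |x − y|_19 = 19^{-4} = 1/130321.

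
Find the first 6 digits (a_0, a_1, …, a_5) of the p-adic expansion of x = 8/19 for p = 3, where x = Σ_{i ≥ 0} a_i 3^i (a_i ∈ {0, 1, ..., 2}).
(a_0, …, a_5) = (2, 2, 2, 0, 0, 1)

v_3(8/19) = 0 (numerator and denominator both coprime to 3), so x ∈ ℤ_3^×. Compute digits iteratively via a_i = x_i mod 3, x_{i+1} = (x_i − a_i)/3, with x_0 = x:
  x_0 = 8/19;  a_0 = 2;  x_1 = (x_0 − 2)/3 = -10/19
  x_1 = -10/19;  a_1 = 2;  x_2 = (x_1 − 2)/3 = -16/19
  x_2 = -16/19;  a_2 = 2;  x_3 = (x_2 − 2)/3 = -18/19
  x_3 = -18/19;  a_3 = 0;  x_4 = (x_3 − 0)/3 = -6/19
  x_4 = -6/19;  a_4 = 0;  x_5 = (x_4 − 0)/3 = -2/19
  x_5 = -2/19;  a_5 = 1;  x_6 = (x_5 − 1)/3 = -7/19
Digits: (2, 2, 2, 0, 0, 1).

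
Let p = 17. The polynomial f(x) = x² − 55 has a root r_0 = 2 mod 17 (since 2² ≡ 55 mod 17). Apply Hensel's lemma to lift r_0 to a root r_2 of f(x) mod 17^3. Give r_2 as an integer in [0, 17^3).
r_2 = 665 (mod 4913)

Hensel's recurrence: r_{i+1} = r_i − f(r_i)·(f′(r_i))^{-1} mod 17^{i+2}, with f′(x) = 2x. Iterate:
  r_0 = 2 (mod 17)
  r_1 = 87 (mod 289)
  r_2 = 665 (mod 4913)
Final: r_2 = 665, and one checks f(r_2) ≡ 0 mod 17^3.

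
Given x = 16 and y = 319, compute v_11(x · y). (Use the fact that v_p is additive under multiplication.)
v_11(5104) = 1

v_p(x) = 0 (factor: 16 = 11^0 · 16); v_p(y) = 1 (factor: 319 = 11^1 · 29). Additivity: v_p(xy) = v_p(x) + v_p(y) = 0 + 1 = 1. (Direct check: xy = 5104 = 11^1 · (464).)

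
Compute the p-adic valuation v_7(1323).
v_7(1323) = 2

v_7(n) is the largest exponent k such that 7^k divides n. Factor out: 1323 = 7^2 · 27. (Sign doesn't affect v_p.) So v_7(1323) = 2.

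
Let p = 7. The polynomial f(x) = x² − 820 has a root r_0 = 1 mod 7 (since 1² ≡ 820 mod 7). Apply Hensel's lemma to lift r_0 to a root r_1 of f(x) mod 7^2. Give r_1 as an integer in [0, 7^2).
r_1 = 43 (mod 49)

Hensel's recurrence: r_{i+1} = r_i − f(r_i)·(f′(r_i))^{-1} mod 7^{i+2}, with f′(x) = 2x. Iterate:
  r_0 = 1 (mod 7)
  r_1 = 43 (mod 49)
Final: r_1 = 43, and one checks f(r_1) ≡ 0 mod 7^2.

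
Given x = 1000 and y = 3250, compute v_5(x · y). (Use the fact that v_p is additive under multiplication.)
v_5(3250000) = 6

v_p(x) = 3 (factor: 1000 = 5^3 · 8); v_p(y) = 3 (factor: 3250 = 5^3 · 26). Additivity: v_p(xy) = v_p(x) + v_p(y) = 3 + 3 = 6. (Direct check: xy = 3250000 = 5^6 · (208).)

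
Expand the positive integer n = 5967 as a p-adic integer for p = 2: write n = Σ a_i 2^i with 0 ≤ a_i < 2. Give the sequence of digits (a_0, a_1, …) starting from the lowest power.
(a_0, a_1, …) = (1, 1, 1, 1, 0, 0, 1, 0, 1, 1, 1, 0, 1)

Repeated division by 2 gives the digits low-to-high: 5967 = 1 + 1·2^1 + 1·2^2 + 1·2^3 + 1·2^6 + 1·2^8 + 1·2^9 + 1·2^10 + 1·2^12. Digit sequence: (1, 1, 1, 1, 0, 0, 1, 0, 1, 1, 1, 0, 1).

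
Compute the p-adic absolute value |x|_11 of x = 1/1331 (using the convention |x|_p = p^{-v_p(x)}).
|1/1331|_11 = 1331

Step 1 — compute v_11(x) by factoring powers of 11 out of the numerator and denominator: v_11(1/1331) = -3. Step 2 — apply |x|_p = p^{-v_p(x)} = 11^{3} = 1331.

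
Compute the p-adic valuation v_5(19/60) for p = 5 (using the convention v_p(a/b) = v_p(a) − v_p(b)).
v_5(19/60) = -1

Factor powers of 5 from the numerator and denominator of the reduced fraction: 19 = 5^0 · 19 and 60 = 5^1 · 12. Apply v_p(a/b) = v_p(a) − v_p(b): v_5(19/60) = 0 − 1 = -1.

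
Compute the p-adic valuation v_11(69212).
v_11(69212) = 3

v_11(n) is the largest exponent k such that 11^k divides n. Factor out: 69212 = 11^3 · 52. (Sign doesn't affect v_p.) So v_11(69212) = 3.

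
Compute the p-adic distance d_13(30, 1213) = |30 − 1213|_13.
d_13(30, 1213) = 1/169

Step 1 — x − y = 30 − 1213 = -1183. Step 2 — v_13(-1183) = 2 (factor: -1183 = −(13^2 · 7); the sign does not affect v_p). Step 3 — |x − y|_13 = 13^{-2} = 1/169.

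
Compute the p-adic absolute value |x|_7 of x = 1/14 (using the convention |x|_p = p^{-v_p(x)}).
|1/14|_7 = 7

Step 1 — compute v_7(x) by factoring powers of 7 out of the numerator and denominator: v_7(1/14) = -1. Step 2 — apply |x|_p = p^{-v_p(x)} = 7^{1} = 7.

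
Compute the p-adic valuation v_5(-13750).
v_5(-13750) = 4

v_5(n) is the largest exponent k such that 5^k divides n. Factor out: -13750 = -5^4 · 22. (Sign doesn't affect v_p.) So v_5(-13750) = 4.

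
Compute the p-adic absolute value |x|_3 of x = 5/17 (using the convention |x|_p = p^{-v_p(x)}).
|5/17|_3 = 1

Step 1 — compute v_3(x) by factoring powers of 3 out of the numerator and denominator: v_3(5/17) = 0. Step 2 — apply |x|_p = p^{-v_p(x)} = 3^{0} = 1.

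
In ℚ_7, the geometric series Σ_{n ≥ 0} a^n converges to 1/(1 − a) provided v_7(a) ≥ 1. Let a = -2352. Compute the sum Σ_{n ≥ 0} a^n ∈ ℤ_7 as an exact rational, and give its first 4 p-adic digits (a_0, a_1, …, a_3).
Σ a^n = 1/(1 − a) = 1/2353;  first 4 digits = (1, 0, 1, 0)

v_7(a) = 2 ≥ 1, so the series converges in ℤ_7 to 1/(1 − a) = 1/(1 − (-2352)) = 1/2353. Expand this rational in ℤ_7: compute digits iteratively via d_i = x_i mod 7, x_{i+1} = (x_i − d_i)/7. The first 4 digits are (1, 0, 1, 0).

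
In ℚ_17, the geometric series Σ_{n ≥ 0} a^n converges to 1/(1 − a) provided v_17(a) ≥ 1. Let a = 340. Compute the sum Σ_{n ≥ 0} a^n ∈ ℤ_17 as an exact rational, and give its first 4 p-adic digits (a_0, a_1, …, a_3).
Σ a^n = 1/(1 − a) = -1/339;  first 4 digits = (1, 3, 10, 16)

v_17(a) = 1 ≥ 1, so the series converges in ℤ_17 to 1/(1 − a) = 1/(1 − 340) = -1/339. Expand this rational in ℤ_17: compute digits iteratively via d_i = x_i mod 17, x_{i+1} = (x_i − d_i)/17. The first 4 digits are (1, 3, 10, 16).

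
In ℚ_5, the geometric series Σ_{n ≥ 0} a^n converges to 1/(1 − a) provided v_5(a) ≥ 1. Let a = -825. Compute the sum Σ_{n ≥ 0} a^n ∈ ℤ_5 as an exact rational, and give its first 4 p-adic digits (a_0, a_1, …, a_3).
Σ a^n = 1/(1 − a) = 1/826;  first 4 digits = (1, 0, 2, 3)

v_5(a) = 2 ≥ 1, so the series converges in ℤ_5 to 1/(1 − a) = 1/(1 − (-825)) = 1/826. Expand this rational in ℤ_5: compute digits iteratively via d_i = x_i mod 5, x_{i+1} = (x_i − d_i)/5. The first 4 digits are (1, 0, 2, 3).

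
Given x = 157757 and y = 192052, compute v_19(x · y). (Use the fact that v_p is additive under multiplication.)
v_19(30297547364) = 6

v_p(x) = 3 (factor: 157757 = 19^3 · 23); v_p(y) = 3 (factor: 192052 = 19^3 · 28). Additivity: v_p(xy) = v_p(x) + v_p(y) = 3 + 3 = 6. (Direct check: xy = 30297547364 = 19^6 · (644).)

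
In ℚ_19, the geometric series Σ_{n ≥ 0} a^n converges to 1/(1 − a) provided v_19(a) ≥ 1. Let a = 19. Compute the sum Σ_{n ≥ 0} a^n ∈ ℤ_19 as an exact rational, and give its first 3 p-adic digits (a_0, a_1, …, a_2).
Σ a^n = 1/(1 − a) = -1/18;  first 3 digits = (1, 1, 1)

v_19(a) = 1 ≥ 1, so the series converges in ℤ_19 to 1/(1 − a) = 1/(1 − 19) = -1/18. Expand this rational in ℤ_19: compute digits iteratively via d_i = x_i mod 19, x_{i+1} = (x_i − d_i)/19. The first 3 digits are (1, 1, 1).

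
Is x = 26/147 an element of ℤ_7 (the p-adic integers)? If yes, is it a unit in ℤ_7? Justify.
x ∉ ℤ_7 (v_7(x) = -2 < 0)

ℤ_7 = {x ∈ ℚ_7 : v_7(x) ≥ 0} and ℤ_7^× = {x ∈ ℤ_7 : v_7(x) = 0}. Here v_7(26/147) = v_7(num) − v_7(den) = -2; compare against these criteria.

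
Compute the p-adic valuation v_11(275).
v_11(275) = 1

v_11(n) is the largest exponent k such that 11^k divides n. Factor out: 275 = 11^1 · 25. (Sign doesn't affect v_p.) So v_11(275) = 1.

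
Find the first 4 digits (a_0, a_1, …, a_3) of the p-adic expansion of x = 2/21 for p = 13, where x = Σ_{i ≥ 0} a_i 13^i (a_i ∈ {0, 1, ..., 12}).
(a_0, …, a_3) = (10, 11, 9, 11)

v_13(2/21) = 0 (numerator and denominator both coprime to 13), so x ∈ ℤ_13^×. Compute digits iteratively via a_i = x_i mod 13, x_{i+1} = (x_i − a_i)/13, with x_0 = x:
  x_0 = 2/21;  a_0 = 10;  x_1 = (x_0 − 10)/13 = -16/21
  x_1 = -16/21;  a_1 = 11;  x_2 = (x_1 − 11)/13 = -19/21
  x_2 = -19/21;  a_2 = 9;  x_3 = (x_2 − 9)/13 = -16/21
  x_3 = -16/21;  a_3 = 11;  x_4 = (x_3 − 11)/13 = -19/21
Digits: (10, 11, 9, 11).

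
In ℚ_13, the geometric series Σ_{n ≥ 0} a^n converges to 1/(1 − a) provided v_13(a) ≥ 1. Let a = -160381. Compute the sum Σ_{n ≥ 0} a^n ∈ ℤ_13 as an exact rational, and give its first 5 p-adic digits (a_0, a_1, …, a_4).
Σ a^n = 1/(1 − a) = 1/160382;  first 5 digits = (1, 0, 0, 5, 7)

v_13(a) = 3 ≥ 1, so the series converges in ℤ_13 to 1/(1 − a) = 1/(1 − (-160381)) = 1/160382. Expand this rational in ℤ_13: compute digits iteratively via d_i = x_i mod 13, x_{i+1} = (x_i − d_i)/13. The first 5 digits are (1, 0, 0, 5, 7).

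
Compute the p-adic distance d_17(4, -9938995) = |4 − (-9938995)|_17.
d_17(4, -9938995) = 1/1419857

Step 1 — x − y = 4 − (-9938995) = 9938999. Step 2 — v_17(9938999) = 5 (factor: 9938999 = (17^5 · 7); the sign does not affect v_p). Step 3 — |x − y|_17 = 17^{-5} = 1/1419857.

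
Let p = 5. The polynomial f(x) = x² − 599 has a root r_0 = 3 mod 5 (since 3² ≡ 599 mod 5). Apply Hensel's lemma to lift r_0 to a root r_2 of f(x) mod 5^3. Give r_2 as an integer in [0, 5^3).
r_2 = 43 (mod 125)

Hensel's recurrence: r_{i+1} = r_i − f(r_i)·(f′(r_i))^{-1} mod 5^{i+2}, with f′(x) = 2x. Iterate:
  r_0 = 3 (mod 5)
  r_1 = 18 (mod 25)
  r_2 = 43 (mod 125)
Final: r_2 = 43, and one checks f(r_2) ≡ 0 mod 5^3.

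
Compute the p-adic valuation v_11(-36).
v_11(-36) = 0

v_11(n) is the largest exponent k such that 11^k divides n. Factor out: -36 = -11^0 · 36. (Sign doesn't affect v_p.) So v_11(-36) = 0.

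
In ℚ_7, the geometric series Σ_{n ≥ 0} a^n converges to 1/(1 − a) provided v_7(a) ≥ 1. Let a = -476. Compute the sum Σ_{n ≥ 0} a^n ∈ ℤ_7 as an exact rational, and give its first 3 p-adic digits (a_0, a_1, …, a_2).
Σ a^n = 1/(1 − a) = 1/477;  first 3 digits = (1, 2, 1)

v_7(a) = 1 ≥ 1, so the series converges in ℤ_7 to 1/(1 − a) = 1/(1 − (-476)) = 1/477. Expand this rational in ℤ_7: compute digits iteratively via d_i = x_i mod 7, x_{i+1} = (x_i − d_i)/7. The first 3 digits are (1, 2, 1).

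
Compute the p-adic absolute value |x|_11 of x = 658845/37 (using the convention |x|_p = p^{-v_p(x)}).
|658845/37|_11 = 1/14641

Step 1 — compute v_11(x) by factoring powers of 11 out of the numerator and denominator: v_11(658845/37) = 4. Step 2 — apply |x|_p = p^{-v_p(x)} = 11^{-4} = 1/14641.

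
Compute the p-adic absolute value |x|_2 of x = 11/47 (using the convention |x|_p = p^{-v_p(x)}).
|11/47|_2 = 1

Step 1 — compute v_2(x) by factoring powers of 2 out of the numerator and denominator: v_2(11/47) = 0. Step 2 — apply |x|_p = p^{-v_p(x)} = 2^{0} = 1.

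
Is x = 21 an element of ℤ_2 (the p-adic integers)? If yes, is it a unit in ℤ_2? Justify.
x ∈ ℤ_2^× (unit); v_2(x) = 0

ℤ_2 = {x ∈ ℚ_2 : v_2(x) ≥ 0} and ℤ_2^× = {x ∈ ℤ_2 : v_2(x) = 0}. Here v_2(21) = v_2(num) − v_2(den) = 0; compare against these criteria.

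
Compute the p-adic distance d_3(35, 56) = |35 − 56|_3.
d_3(35, 56) = 1/3

Step 1 — x − y = 35 − 56 = -21. Step 2 — v_3(-21) = 1 (factor: -21 = −(3^1 · 7); the sign does not affect v_p). Step 3 — |x − y|_3 = 3^{-1} = 1/3.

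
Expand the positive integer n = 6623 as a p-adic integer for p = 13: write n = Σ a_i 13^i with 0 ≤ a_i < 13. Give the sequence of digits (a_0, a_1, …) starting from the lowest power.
(a_0, a_1, …) = (6, 2, 0, 3)

Repeated division by 13 gives the digits low-to-high: 6623 = 6 + 2·13^1 + 3·13^3. Digit sequence: (6, 2, 0, 3).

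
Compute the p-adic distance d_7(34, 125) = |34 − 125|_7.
d_7(34, 125) = 1/7

Step 1 — x − y = 34 − 125 = -91. Step 2 — v_7(-91) = 1 (factor: -91 = −(7^1 · 13); the sign does not affect v_p). Step 3 — |x − y|_7 = 7^{-1} = 1/7.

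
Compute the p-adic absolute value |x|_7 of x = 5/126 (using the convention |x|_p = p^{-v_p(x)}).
|5/126|_7 = 7

Step 1 — compute v_7(x) by factoring powers of 7 out of the numerator and denominator: v_7(5/126) = -1. Step 2 — apply |x|_p = p^{-v_p(x)} = 7^{1} = 7.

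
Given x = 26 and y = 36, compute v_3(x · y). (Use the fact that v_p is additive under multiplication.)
v_3(936) = 2

v_p(x) = 0 (factor: 26 = 3^0 · 26); v_p(y) = 2 (factor: 36 = 3^2 · 4). Additivity: v_p(xy) = v_p(x) + v_p(y) = 0 + 2 = 2. (Direct check: xy = 936 = 3^2 · (104).)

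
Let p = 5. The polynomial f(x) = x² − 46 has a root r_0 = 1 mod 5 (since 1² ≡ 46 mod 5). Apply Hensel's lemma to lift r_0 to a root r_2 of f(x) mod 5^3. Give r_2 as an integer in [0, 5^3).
r_2 = 36 (mod 125)

Hensel's recurrence: r_{i+1} = r_i − f(r_i)·(f′(r_i))^{-1} mod 5^{i+2}, with f′(x) = 2x. Iterate:
  r_0 = 1 (mod 5)
  r_1 = 11 (mod 25)
  r_2 = 36 (mod 125)
Final: r_2 = 36, and one checks f(r_2) ≡ 0 mod 5^3.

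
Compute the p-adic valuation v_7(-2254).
v_7(-2254) = 2

v_7(n) is the largest exponent k such that 7^k divides n. Factor out: -2254 = -7^2 · 46. (Sign doesn't affect v_p.) So v_7(-2254) = 2.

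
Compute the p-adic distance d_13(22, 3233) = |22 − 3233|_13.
d_13(22, 3233) = 1/169

Step 1 — x − y = 22 − 3233 = -3211. Step 2 — v_13(-3211) = 2 (factor: -3211 = −(13^2 · 19); the sign does not affect v_p). Step 3 — |x − y|_13 = 13^{-2} = 1/169.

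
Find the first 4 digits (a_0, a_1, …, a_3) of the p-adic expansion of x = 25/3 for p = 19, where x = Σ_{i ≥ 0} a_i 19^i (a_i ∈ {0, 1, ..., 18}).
(a_0, …, a_3) = (2, 13, 12, 12)

v_19(25/3) = 0 (numerator and denominator both coprime to 19), so x ∈ ℤ_19^×. Compute digits iteratively via a_i = x_i mod 19, x_{i+1} = (x_i − a_i)/19, with x_0 = x:
  x_0 = 25/3;  a_0 = 2;  x_1 = (x_0 − 2)/19 = 1/3
  x_1 = 1/3;  a_1 = 13;  x_2 = (x_1 − 13)/19 = -2/3
  x_2 = -2/3;  a_2 = 12;  x_3 = (x_2 − 12)/19 = -2/3
  x_3 = -2/3;  a_3 = 12;  x_4 = (x_3 − 12)/19 = -2/3
Digits: (2, 13, 12, 12).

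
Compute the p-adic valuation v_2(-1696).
v_2(-1696) = 5

v_2(n) is the largest exponent k such that 2^k divides n. Factor out: -1696 = -2^5 · 53. (Sign doesn't affect v_p.) So v_2(-1696) = 5.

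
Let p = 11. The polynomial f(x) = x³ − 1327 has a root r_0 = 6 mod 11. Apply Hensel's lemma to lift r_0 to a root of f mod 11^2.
r_1 = 116 (mod 121)

Hensel: r_{i+1} = r_i − f(r_i)/f′(r_i) mod 11^{i+2}, where f′(x) = 3x². Iterate:
  r_0 = 6 (mod 11)
  r_1 = 116 (mod 121)
Final: r = 116 with f(r) ≡ 0 mod 11^2.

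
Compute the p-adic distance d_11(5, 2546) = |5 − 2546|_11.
d_11(5, 2546) = 1/121

Step 1 — x − y = 5 − 2546 = -2541. Step 2 — v_11(-2541) = 2 (factor: -2541 = −(11^2 · 21); the sign does not affect v_p). Step 3 — |x − y|_11 = 11^{-2} = 1/121.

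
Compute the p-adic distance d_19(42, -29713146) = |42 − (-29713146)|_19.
d_19(42, -29713146) = 1/2476099

Step 1 — x − y = 42 − (-29713146) = 29713188. Step 2 — v_19(29713188) = 5 (factor: 29713188 = (19^5 · 12); the sign does not affect v_p). Step 3 — |x − y|_19 = 19^{-5} = 1/2476099.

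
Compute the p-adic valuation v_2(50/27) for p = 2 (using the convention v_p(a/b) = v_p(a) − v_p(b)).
v_2(50/27) = 1

Factor powers of 2 from the numerator and denominator of the reduced fraction: 50 = 2^1 · 25 and 27 = 2^0 · 27. Apply v_p(a/b) = v_p(a) − v_p(b): v_2(50/27) = 1 − 0 = 1.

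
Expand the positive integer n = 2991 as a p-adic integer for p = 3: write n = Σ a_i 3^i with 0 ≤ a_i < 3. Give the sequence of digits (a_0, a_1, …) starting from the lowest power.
(a_0, a_1, …) = (0, 1, 2, 2, 0, 0, 1, 1)

Repeated division by 3 gives the digits low-to-high: 2991 = 1·3^1 + 2·3^2 + 2·3^3 + 1·3^6 + 1·3^7. Digit sequence: (0, 1, 2, 2, 0, 0, 1, 1).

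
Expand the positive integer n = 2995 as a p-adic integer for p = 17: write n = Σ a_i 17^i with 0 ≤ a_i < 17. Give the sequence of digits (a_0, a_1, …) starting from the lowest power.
(a_0, a_1, …) = (3, 6, 10)

Repeated division by 17 gives the digits low-to-high: 2995 = 3 + 6·17^1 + 10·17^2. Digit sequence: (3, 6, 10).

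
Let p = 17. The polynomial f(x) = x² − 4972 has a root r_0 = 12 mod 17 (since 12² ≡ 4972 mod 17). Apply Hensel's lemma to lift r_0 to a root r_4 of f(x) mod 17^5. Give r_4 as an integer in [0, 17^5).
r_4 = 537416 (mod 1419857)

Hensel's recurrence: r_{i+1} = r_i − f(r_i)·(f′(r_i))^{-1} mod 17^{i+2}, with f′(x) = 2x. Iterate:
  r_0 = 12 (mod 17)
  r_1 = 165 (mod 289)
  r_2 = 1899 (mod 4913)
  r_3 = 36290 (mod 83521)
  r_4 = 537416 (mod 1419857)
Final: r_4 = 537416, and one checks f(r_4) ≡ 0 mod 17^5.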